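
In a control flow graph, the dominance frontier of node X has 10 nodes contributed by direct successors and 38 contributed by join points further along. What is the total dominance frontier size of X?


DF(X) = direct successor contributions + join point contributions
= 10 + 38 = 48

48


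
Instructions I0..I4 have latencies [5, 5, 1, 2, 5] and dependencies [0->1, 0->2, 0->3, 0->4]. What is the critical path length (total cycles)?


Compute longest path through dependency graph: dist(Ik) = max over predecessors of dist + latency(Ik).
dist(I0) = latency 5 = 5
dist(I1) = dist(I0) + 5 = 5 + 5 = 10
dist(I2) = dist(I0) + 1 = 5 + 1 = 6
dist(I3) = dist(I0) + 2 = 5 + 2 = 7
dist(I4) = dist(I0) + 5 = 5 + 5 = 10
Critical path = max dist = 10

10


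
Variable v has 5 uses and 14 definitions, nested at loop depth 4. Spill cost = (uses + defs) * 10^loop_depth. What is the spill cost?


uses + defs = 5 + 14 = 19
10^4 = 10000
Spill cost = 19 * 10000 = 190000

190000


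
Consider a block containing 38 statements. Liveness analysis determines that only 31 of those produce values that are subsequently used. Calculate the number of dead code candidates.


Dead code = total statements - live definitions
= 38 - 31 = 7

7


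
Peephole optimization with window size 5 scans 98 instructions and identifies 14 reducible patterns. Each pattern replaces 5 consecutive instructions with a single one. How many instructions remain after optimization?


Each match removes 4 instructions.
Total removed = 14 * 4 = 56
Remaining = 98 - 56 = 42

42


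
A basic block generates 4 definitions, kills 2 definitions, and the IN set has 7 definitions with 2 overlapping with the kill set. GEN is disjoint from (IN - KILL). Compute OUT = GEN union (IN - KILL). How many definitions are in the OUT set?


IN - KILL: 7 - 2 = 5 surviving definitions
OUT = GEN + surviving = 4 + 5 = 9

9


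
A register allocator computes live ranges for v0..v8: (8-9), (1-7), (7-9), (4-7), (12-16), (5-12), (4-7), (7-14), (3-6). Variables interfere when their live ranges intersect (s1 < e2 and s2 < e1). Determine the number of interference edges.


Check all pairs for overlapping intervals.
Two intervals (s1,e1) and (s2,e2) overlap if s1 < e2 and s2 < e1.
v0 (8-9) vs v1..v8: overlaps v2, v5, v7 -> 3
v1 (1-7) vs v2..v8: overlaps v3, v5, v6, v8 -> 4
v2 (7-9) vs v3..v8: overlaps v5, v7 -> 2
v3 (4-7) vs v4..v8: overlaps v5, v6, v8 -> 3
v4 (12-16) vs v5..v8: overlaps v7 -> 1
v5 (5-12) vs v6..v8: overlaps v6, v7, v8 -> 3
v6 (4-7) vs v7..v8: overlaps v8 -> 1
v7 (7-14) vs v8: overlaps none -> 0
Total overlapping pairs = 3 + 4 + 2 + 3 + 1 + 3 + 1 + 0 = 17

17


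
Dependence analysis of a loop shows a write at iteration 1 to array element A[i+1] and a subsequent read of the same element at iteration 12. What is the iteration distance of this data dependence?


Distance = read iteration - write iteration
= 12 - 1 = 11

11


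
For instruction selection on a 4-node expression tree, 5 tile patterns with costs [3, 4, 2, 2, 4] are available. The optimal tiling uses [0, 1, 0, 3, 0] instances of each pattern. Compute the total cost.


Total cost = sum(count_i * cost_i)
= 0*3 + 1*4 + 0*2 + 3*2 + 0*4
= 10

10


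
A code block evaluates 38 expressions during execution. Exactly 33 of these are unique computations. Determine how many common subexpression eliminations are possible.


CSE count = total expressions - unique expressions
= 38 - 33 = 5

5


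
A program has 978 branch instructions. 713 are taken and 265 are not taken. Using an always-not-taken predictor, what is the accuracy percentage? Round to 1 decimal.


Predictor: always-not-taken
Correct predictions = 265
Accuracy = 265 / 978 * 100 = 27.1%

27.1


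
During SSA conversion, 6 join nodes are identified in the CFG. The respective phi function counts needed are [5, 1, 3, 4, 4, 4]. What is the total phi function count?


Total phi functions = sum of phi functions at each join node
= 5 + 1 + 3 + 4 + 4 + 4 = 21

21


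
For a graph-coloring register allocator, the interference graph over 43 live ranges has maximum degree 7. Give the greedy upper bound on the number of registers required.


Greedy coloring never needs more than (max_degree + 1) colors: when coloring a vertex, at most max_degree neighbors are already colored.
Upper bound = 7 + 1 = 8

8


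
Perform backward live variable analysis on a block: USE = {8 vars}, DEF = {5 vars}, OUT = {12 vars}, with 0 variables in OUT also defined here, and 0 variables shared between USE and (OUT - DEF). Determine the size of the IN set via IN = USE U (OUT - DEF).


OUT - DEF: 12 - 0 = 12
|IN| = |USE| + |OUT - DEF| - |USE ∩ (OUT - DEF)| = 8 + 12 - 0 = 20

20


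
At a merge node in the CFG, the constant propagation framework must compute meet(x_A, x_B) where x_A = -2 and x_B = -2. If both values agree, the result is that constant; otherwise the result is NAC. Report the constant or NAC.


Meet operation: if both paths give the same constant, result is that constant; if they differ, result is NAC (not-a-constant).
Path A: -2, Path B: -2 -> equal
Result: constant -> -2

-2


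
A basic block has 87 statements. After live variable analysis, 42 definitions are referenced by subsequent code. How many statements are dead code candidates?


Dead code = total statements - live definitions
= 87 - 42 = 45

45


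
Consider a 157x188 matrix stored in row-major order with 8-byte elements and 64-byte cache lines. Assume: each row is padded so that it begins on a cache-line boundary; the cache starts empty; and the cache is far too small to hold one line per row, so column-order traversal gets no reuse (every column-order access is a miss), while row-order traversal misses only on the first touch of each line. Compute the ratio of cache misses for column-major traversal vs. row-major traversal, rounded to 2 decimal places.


Each row occupies 188 * 8 = 1504 bytes and starts on a line boundary, so it spans ceil(1504 / 64) = 24 cache lines.
Row-major traversal misses (one per line touched): 157 * ceil(188 * 8 / 64) = 3768
Column-major traversal misses (no reuse, every access misses): 157 * 188 = 29516
Ratio = 29516 / 3768 = 7.83

7.83


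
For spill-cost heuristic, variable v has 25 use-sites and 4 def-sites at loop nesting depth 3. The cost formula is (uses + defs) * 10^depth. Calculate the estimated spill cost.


uses + defs = 25 + 4 = 29
10^3 = 1000
Spill cost = 29 * 1000 = 29000

29000


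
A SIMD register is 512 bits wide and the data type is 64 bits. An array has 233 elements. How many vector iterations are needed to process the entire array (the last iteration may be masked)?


Width = 512 / 64 = 8 elements per vector op
Iterations = ceil(233 / 8) = 30

30


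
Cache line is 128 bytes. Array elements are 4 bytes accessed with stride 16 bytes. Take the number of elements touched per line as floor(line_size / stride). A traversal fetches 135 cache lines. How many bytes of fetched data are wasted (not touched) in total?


Elements per line = floor(128 / 16) = 8
Bytes used per line = 8 * 4 = 32
Wasted per line = 128 - 32 = 96
Total wasted = 96 * 135 = 12960

12960


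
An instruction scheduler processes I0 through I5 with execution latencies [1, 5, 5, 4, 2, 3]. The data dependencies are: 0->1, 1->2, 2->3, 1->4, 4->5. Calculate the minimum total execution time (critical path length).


Compute longest path through dependency graph: dist(Ik) = max over predecessors of dist + latency(Ik).
dist(I0) = latency 1 = 1
dist(I1) = dist(I0) + 5 = 1 + 5 = 6
dist(I2) = dist(I1) + 5 = 6 + 5 = 11
dist(I3) = dist(I2) + 4 = 11 + 4 = 15
dist(I4) = dist(I1) + 2 = 6 + 2 = 8
dist(I5) = dist(I4) + 3 = 8 + 3 = 11
Critical path = max dist = 15

15


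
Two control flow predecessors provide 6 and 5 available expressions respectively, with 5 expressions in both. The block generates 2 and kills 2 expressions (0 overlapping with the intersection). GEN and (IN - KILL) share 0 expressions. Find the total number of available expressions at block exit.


IN = intersection of predecessors = 5
IN - KILL = 5 - 0 = 5
|OUT| = |GEN| + |IN - KILL| - |GEN ∩ (IN - KILL)| = 2 + 5 - 0 = 7

7


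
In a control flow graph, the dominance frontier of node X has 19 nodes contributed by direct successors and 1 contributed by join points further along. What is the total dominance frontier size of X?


DF(X) = direct successor contributions + join point contributions
= 19 + 1 = 20

20


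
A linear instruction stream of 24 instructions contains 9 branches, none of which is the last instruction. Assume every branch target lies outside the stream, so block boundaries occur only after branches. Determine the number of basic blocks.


With no in-sequence branch targets, the leaders are the first instruction plus the instruction after each branch.
Number of basic blocks = branches + 1
= 9 + 1 = 10

10


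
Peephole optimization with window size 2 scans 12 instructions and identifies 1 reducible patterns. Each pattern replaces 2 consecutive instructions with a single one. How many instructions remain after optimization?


Each match removes 1 instructions.
Total removed = 1 * 1 = 1
Remaining = 12 - 1 = 11

11


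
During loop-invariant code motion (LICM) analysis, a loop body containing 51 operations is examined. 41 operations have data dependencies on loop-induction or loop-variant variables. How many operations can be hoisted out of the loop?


Invariant candidates = total - loop-dependent
= 51 - 41 = 10

10


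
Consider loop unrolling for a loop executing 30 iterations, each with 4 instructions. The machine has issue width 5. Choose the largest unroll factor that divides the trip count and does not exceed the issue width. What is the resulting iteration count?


Largest divisor of 30 <= 5 is 5
New iterations = 30 / 5 = 6

6


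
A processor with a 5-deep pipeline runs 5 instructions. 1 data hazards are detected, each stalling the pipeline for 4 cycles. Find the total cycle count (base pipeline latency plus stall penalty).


Base cycles = 5 + 5 - 1 = 9
Total stalls = 1 * 4 = 4
Total = 9 + 4 = 13

13


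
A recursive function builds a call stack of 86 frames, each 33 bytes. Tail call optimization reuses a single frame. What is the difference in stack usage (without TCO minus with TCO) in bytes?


Without TCO: 86 * 33 = 2838 bytes
With TCO: reuse 1 frame = 33 bytes
Savings = 2838 - 33 = 2805

2805


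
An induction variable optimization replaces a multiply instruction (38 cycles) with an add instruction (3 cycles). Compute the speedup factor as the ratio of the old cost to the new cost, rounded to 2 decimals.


Ratio = mult_cost / add_cost = 38 / 3 = 12.67

12.67


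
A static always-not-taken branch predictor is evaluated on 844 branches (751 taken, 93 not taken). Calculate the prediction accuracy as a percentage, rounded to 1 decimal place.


Predictor: always-not-taken
Correct predictions = 93
Accuracy = 93 / 844 * 100 = 11.0%

11.0


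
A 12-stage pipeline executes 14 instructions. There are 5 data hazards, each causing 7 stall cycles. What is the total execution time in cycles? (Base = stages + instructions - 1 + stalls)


Base cycles = 12 + 14 - 1 = 25
Total stalls = 5 * 7 = 35
Total = 25 + 35 = 60

60


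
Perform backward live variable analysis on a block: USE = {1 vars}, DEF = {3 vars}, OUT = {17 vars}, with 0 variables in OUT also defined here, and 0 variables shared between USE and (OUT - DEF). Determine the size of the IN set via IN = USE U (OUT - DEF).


OUT - DEF: 17 - 0 = 17
|IN| = |USE| + |OUT - DEF| - |USE ∩ (OUT - DEF)| = 1 + 17 - 0 = 18

18


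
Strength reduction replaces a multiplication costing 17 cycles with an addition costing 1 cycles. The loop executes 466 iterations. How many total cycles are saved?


Per-iteration saving = 17 - 1 = 16
Total saved = 466 * 16 = 7456

7456


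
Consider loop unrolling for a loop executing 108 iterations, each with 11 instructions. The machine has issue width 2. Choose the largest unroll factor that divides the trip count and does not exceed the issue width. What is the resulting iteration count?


Largest divisor of 108 <= 2 is 2
New iterations = 108 / 2 = 54

54


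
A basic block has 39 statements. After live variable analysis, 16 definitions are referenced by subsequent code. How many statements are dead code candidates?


Dead code = total statements - live definitions
= 39 - 16 = 23

23


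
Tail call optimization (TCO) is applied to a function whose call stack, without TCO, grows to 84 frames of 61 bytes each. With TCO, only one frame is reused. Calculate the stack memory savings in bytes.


Without TCO: 84 * 61 = 5124 bytes
With TCO: reuse 1 frame = 61 bytes
Savings = 5124 - 61 = 5063

5063


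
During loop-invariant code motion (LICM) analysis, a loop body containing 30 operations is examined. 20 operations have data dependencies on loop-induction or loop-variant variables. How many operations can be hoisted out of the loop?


Invariant candidates = total - loop-dependent
= 30 - 20 = 10

10


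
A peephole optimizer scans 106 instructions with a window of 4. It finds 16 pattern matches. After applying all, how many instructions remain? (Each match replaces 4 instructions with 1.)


Each match removes 3 instructions.
Total removed = 16 * 3 = 48
Remaining = 106 - 48 = 58

58


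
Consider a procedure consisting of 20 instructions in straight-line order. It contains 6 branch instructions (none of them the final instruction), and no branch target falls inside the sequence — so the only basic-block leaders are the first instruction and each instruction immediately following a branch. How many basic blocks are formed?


With no in-sequence branch targets, the leaders are the first instruction plus the instruction after each branch.
Number of basic blocks = branches + 1
= 6 + 1 = 7

7


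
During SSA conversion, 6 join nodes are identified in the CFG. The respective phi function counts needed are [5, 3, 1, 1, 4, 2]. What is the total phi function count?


Total phi functions = sum of phi functions at each join node
= 5 + 3 + 1 + 1 + 4 + 2 = 16

16


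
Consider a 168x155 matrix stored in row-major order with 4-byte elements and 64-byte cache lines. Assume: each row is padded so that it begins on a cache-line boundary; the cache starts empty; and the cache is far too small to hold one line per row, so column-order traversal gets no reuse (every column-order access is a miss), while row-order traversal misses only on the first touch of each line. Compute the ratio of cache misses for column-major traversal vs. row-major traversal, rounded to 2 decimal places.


Each row occupies 155 * 4 = 620 bytes and starts on a line boundary, so it spans ceil(620 / 64) = 10 cache lines.
Row-major traversal misses (one per line touched): 168 * ceil(155 * 4 / 64) = 1680
Column-major traversal misses (no reuse, every access misses): 168 * 155 = 26040
Ratio = 26040 / 1680 = 15.5

15.5


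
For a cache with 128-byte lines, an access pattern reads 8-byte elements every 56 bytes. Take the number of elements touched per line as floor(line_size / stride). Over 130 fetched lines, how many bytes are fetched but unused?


Elements per line = floor(128 / 56) = 2
Bytes used per line = 2 * 8 = 16
Wasted per line = 128 - 16 = 112
Total wasted = 112 * 130 = 14560

14560


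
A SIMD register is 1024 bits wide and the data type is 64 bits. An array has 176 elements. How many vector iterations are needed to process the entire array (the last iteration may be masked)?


Width = 1024 / 64 = 16 elements per vector op
Iterations = ceil(176 / 16) = 11

11


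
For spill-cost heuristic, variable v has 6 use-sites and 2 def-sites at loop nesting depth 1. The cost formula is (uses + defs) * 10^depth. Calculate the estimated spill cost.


uses + defs = 6 + 2 = 8
10^1 = 10
Spill cost = 8 * 10 = 80

80


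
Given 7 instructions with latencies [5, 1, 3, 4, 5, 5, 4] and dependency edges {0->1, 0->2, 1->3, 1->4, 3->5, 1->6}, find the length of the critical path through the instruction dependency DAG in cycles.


Compute longest path through dependency graph: dist(Ik) = max over predecessors of dist + latency(Ik).
dist(I0) = latency 5 = 5
dist(I1) = dist(I0) + 1 = 5 + 1 = 6
dist(I2) = dist(I0) + 3 = 5 + 3 = 8
dist(I3) = dist(I1) + 4 = 6 + 4 = 10
dist(I4) = dist(I1) + 5 = 6 + 5 = 11
dist(I5) = dist(I3) + 5 = 10 + 5 = 15
dist(I6) = dist(I1) + 4 = 6 + 4 = 10
Critical path = max dist = 15

15


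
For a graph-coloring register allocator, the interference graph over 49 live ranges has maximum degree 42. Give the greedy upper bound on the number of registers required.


Greedy coloring never needs more than (max_degree + 1) colors: when coloring a vertex, at most max_degree neighbors are already colored.
Upper bound = 42 + 1 = 43

43


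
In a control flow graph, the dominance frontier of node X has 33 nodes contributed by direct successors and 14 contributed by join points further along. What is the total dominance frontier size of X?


DF(X) = direct successor contributions + join point contributions
= 33 + 14 = 47

47


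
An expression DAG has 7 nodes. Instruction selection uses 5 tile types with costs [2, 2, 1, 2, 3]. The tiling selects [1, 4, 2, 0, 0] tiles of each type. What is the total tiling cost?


Total cost = sum(count_i * cost_i)
= 1*2 + 4*2 + 2*1 + 0*2 + 0*3
= 12

12


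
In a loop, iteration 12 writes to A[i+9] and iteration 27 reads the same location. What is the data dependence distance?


Distance = read iteration - write iteration
= 27 - 12 = 15

15


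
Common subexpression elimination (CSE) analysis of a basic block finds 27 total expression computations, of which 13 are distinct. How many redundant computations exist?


CSE count = total expressions - unique expressions
= 27 - 13 = 14

14


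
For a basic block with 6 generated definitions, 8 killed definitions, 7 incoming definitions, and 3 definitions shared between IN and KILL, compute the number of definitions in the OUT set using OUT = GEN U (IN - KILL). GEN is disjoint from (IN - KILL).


IN - KILL: 7 - 3 = 4 surviving definitions
OUT = GEN + surviving = 6 + 4 = 10

10


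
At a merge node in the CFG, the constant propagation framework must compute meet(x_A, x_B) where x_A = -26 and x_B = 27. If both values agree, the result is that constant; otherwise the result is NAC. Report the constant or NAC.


Meet operation: if both paths give the same constant, result is that constant; if they differ, result is NAC (not-a-constant).
Path A: -26, Path B: 27 -> differ
Result: not-a-constant -> NAC

NAC


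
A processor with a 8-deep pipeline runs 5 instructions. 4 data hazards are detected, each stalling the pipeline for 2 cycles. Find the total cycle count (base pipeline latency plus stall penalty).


Base cycles = 8 + 5 - 1 = 12
Total stalls = 4 * 2 = 8
Total = 12 + 8 = 20

20


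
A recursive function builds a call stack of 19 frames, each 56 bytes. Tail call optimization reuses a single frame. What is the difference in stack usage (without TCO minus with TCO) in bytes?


Without TCO: 19 * 56 = 1064 bytes
With TCO: reuse 1 frame = 56 bytes
Savings = 1064 - 56 = 1008

1008


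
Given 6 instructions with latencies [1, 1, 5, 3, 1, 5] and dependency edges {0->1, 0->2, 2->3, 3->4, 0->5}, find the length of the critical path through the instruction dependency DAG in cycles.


Compute longest path through dependency graph: dist(Ik) = max over predecessors of dist + latency(Ik).
dist(I0) = latency 1 = 1
dist(I1) = dist(I0) + 1 = 1 + 1 = 2
dist(I2) = dist(I0) + 5 = 1 + 5 = 6
dist(I3) = dist(I2) + 3 = 6 + 3 = 9
dist(I4) = dist(I3) + 1 = 9 + 1 = 10
dist(I5) = dist(I0) + 5 = 1 + 5 = 6
Critical path = max dist = 10

10


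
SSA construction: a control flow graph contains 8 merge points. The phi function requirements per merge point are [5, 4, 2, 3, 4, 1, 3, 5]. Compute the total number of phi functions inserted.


Total phi functions = sum of phi functions at each join node
= 5 + 4 + 2 + 3 + 4 + 1 + 3 + 5 = 27

27


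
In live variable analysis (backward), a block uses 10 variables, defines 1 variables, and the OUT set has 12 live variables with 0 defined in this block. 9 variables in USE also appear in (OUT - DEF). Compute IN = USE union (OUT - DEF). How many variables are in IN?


OUT - DEF: 12 - 0 = 12
|IN| = |USE| + |OUT - DEF| - |USE ∩ (OUT - DEF)| = 10 + 12 - 9 = 13

13


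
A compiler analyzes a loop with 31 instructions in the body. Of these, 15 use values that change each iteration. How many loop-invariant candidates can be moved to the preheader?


Invariant candidates = total - loop-dependent
= 31 - 15 = 16

16


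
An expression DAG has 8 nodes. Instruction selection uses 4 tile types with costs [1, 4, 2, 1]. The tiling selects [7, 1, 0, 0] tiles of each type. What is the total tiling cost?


Total cost = sum(count_i * cost_i)
= 7*1 + 1*4 + 0*2 + 0*1
= 11

11


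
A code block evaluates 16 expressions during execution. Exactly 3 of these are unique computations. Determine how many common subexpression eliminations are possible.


CSE count = total expressions - unique expressions
= 16 - 3 = 13

13


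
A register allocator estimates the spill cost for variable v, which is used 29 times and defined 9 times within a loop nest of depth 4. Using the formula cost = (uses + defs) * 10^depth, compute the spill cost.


uses + defs = 29 + 9 = 38
10^4 = 10000
Spill cost = 38 * 10000 = 380000

380000


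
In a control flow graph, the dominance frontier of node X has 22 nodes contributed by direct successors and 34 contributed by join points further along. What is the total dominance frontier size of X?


DF(X) = direct successor contributions + join point contributions
= 22 + 34 = 56

56


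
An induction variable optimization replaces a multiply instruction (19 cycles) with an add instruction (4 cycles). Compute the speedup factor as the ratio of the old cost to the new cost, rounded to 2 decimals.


Ratio = mult_cost / add_cost = 19 / 4 = 4.75

4.75


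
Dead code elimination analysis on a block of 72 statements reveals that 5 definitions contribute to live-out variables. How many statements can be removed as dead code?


Dead code = total statements - live definitions
= 72 - 5 = 67

67


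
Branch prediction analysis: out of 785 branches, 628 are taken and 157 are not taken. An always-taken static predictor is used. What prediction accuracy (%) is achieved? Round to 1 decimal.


Predictor: always-taken
Correct predictions = 628
Accuracy = 628 / 785 * 100 = 80.0%

80.0


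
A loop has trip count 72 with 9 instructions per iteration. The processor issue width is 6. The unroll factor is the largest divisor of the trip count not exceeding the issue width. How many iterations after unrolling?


Largest divisor of 72 <= 6 is 6
New iterations = 72 / 6 = 12

12


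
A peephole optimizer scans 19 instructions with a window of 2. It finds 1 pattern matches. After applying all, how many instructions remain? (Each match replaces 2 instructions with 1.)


Each match removes 1 instructions.
Total removed = 1 * 1 = 1
Remaining = 19 - 1 = 18

18


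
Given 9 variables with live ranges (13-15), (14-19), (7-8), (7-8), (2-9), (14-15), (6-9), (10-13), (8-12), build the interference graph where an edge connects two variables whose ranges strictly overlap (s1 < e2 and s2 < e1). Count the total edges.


Check all pairs for overlapping intervals.
Two intervals (s1,e1) and (s2,e2) overlap if s1 < e2 and s2 < e1.
v0 (13-15) vs v1..v8: overlaps v1, v5 -> 2
v1 (14-19) vs v2..v8: overlaps v5 -> 1
v2 (7-8) vs v3..v8: overlaps v3, v4, v6 -> 3
v3 (7-8) vs v4..v8: overlaps v4, v6 -> 2
v4 (2-9) vs v5..v8: overlaps v6, v8 -> 2
v5 (14-15) vs v6..v8: overlaps none -> 0
v6 (6-9) vs v7..v8: overlaps v8 -> 1
v7 (10-13) vs v8: overlaps v8 -> 1
Total overlapping pairs = 2 + 1 + 3 + 2 + 2 + 0 + 1 + 1 = 12

12


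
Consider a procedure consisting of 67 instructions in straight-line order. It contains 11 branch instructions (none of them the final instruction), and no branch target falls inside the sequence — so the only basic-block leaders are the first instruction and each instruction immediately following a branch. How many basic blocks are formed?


With no in-sequence branch targets, the leaders are the first instruction plus the instruction after each branch.
Number of basic blocks = branches + 1
= 11 + 1 = 12

12


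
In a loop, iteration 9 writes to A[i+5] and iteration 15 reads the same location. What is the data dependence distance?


Distance = read iteration - write iteration
= 15 - 9 = 6

6


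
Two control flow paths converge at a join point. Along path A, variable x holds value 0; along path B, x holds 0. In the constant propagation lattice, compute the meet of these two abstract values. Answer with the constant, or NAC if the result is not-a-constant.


Meet operation: if both paths give the same constant, result is that constant; if they differ, result is NAC (not-a-constant).
Path A: 0, Path B: 0 -> equal
Result: constant -> 0

0


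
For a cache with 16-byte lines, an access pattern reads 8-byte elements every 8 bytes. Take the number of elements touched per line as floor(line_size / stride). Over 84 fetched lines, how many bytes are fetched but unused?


Elements per line = floor(16 / 8) = 2
Bytes used per line = 2 * 8 = 16
Wasted per line = 16 - 16 = 0
Total wasted = 0 * 84 = 0

0


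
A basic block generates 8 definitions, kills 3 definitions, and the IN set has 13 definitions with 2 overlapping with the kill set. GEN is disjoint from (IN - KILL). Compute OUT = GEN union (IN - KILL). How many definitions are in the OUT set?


IN - KILL: 13 - 2 = 11 surviving definitions
OUT = GEN + surviving = 8 + 11 = 19

19


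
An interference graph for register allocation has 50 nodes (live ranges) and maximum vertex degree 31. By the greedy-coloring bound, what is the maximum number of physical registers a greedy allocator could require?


Greedy coloring never needs more than (max_degree + 1) colors: when coloring a vertex, at most max_degree neighbors are already colored.
Upper bound = 31 + 1 = 32

32


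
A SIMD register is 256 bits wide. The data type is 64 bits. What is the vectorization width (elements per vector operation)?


Width = SIMD bits / data type bits
= 256 / 64 = 4

4


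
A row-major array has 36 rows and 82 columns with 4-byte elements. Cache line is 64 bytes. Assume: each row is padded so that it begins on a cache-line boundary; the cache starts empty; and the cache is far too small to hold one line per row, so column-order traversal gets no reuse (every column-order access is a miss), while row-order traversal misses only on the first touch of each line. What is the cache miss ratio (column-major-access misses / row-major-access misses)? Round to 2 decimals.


Each row occupies 82 * 4 = 328 bytes and starts on a line boundary, so it spans ceil(328 / 64) = 6 cache lines.
Row-major traversal misses (one per line touched): 36 * ceil(82 * 4 / 64) = 216
Column-major traversal misses (no reuse, every access misses): 36 * 82 = 2952
Ratio = 2952 / 216 = 13.67

13.67


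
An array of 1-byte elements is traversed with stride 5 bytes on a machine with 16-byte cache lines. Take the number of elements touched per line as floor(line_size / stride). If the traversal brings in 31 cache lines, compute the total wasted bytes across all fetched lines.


Elements per line = floor(16 / 5) = 3
Bytes used per line = 3 * 1 = 3
Wasted per line = 16 - 3 = 13
Total wasted = 13 * 31 = 403

403


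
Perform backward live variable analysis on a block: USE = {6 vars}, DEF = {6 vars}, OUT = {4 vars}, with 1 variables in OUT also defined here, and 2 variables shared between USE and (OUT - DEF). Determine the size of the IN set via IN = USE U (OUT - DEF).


OUT - DEF: 4 - 1 = 3
|IN| = |USE| + |OUT - DEF| - |USE ∩ (OUT - DEF)| = 6 + 3 - 2 = 7

7


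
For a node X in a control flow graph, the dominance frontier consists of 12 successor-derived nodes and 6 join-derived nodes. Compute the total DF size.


DF(X) = direct successor contributions + join point contributions
= 12 + 6 = 18

18


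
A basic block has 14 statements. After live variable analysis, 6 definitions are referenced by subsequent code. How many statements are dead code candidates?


Dead code = total statements - live definitions
= 14 - 6 = 8

8


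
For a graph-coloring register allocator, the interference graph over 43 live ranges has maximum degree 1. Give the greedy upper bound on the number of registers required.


Greedy coloring never needs more than (max_degree + 1) colors: when coloring a vertex, at most max_degree neighbors are already colored.
Upper bound = 1 + 1 = 2

2


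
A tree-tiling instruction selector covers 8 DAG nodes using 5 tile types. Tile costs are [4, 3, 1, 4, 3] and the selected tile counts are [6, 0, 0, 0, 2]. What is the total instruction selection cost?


Total cost = sum(count_i * cost_i)
= 6*4 + 0*3 + 0*1 + 0*4 + 2*3
= 30

30


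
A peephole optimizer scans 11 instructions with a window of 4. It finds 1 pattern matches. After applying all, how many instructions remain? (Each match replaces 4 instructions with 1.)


Each match removes 3 instructions.
Total removed = 1 * 3 = 3
Remaining = 11 - 3 = 8

8


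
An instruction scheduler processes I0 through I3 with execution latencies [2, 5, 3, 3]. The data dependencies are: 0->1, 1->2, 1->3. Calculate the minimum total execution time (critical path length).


Compute longest path through dependency graph: dist(Ik) = max over predecessors of dist + latency(Ik).
dist(I0) = latency 2 = 2
dist(I1) = dist(I0) + 5 = 2 + 5 = 7
dist(I2) = dist(I1) + 3 = 7 + 3 = 10
dist(I3) = dist(I1) + 3 = 7 + 3 = 10
Critical path = max dist = 10

10


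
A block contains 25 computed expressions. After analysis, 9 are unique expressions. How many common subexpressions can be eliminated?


CSE count = total expressions - unique expressions
= 25 - 9 = 16

16


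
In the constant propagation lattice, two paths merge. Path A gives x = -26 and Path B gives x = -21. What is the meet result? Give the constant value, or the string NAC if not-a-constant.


Meet operation: if both paths give the same constant, result is that constant; if they differ, result is NAC (not-a-constant).
Path A: -26, Path B: -21 -> differ
Result: not-a-constant -> NAC

NAC


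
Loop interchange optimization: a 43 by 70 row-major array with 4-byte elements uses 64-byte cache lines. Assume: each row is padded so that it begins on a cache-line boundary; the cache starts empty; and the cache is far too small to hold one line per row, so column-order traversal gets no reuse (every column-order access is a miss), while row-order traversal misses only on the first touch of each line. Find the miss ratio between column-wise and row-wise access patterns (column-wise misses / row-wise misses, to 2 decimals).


Each row occupies 70 * 4 = 280 bytes and starts on a line boundary, so it spans ceil(280 / 64) = 5 cache lines.
Row-major traversal misses (one per line touched): 43 * ceil(70 * 4 / 64) = 215
Column-major traversal misses (no reuse, every access misses): 43 * 70 = 3010
Ratio = 3010 / 215 = 14.0

14.0


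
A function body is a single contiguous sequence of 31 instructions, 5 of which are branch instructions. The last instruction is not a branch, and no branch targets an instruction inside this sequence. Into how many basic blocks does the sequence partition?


With no in-sequence branch targets, the leaders are the first instruction plus the instruction after each branch.
Number of basic blocks = branches + 1
= 5 + 1 = 6

6


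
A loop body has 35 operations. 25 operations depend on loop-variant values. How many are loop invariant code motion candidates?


Invariant candidates = total - loop-dependent
= 35 - 25 = 10

10


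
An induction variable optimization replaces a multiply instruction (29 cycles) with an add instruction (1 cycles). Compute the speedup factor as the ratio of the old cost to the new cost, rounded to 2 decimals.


Ratio = mult_cost / add_cost = 29 / 1 = 29.0

29.0


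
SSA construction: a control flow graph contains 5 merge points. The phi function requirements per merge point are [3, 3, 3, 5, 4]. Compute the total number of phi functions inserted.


Total phi functions = sum of phi functions at each join node
= 3 + 3 + 3 + 5 + 4 = 18

18


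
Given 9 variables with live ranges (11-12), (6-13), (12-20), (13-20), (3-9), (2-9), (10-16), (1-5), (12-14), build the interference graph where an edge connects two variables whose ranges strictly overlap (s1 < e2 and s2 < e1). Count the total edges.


Check all pairs for overlapping intervals.
Two intervals (s1,e1) and (s2,e2) overlap if s1 < e2 and s2 < e1.
v0 (11-12) vs v1..v8: overlaps v1, v6 -> 2
v1 (6-13) vs v2..v8: overlaps v2, v4, v5, v6, v8 -> 5
v2 (12-20) vs v3..v8: overlaps v3, v6, v8 -> 3
v3 (13-20) vs v4..v8: overlaps v6, v8 -> 2
v4 (3-9) vs v5..v8: overlaps v5, v7 -> 2
v5 (2-9) vs v6..v8: overlaps v7 -> 1
v6 (10-16) vs v7..v8: overlaps v8 -> 1
v7 (1-5) vs v8: overlaps none -> 0
Total overlapping pairs = 2 + 5 + 3 + 2 + 2 + 1 + 1 + 0 = 16

16


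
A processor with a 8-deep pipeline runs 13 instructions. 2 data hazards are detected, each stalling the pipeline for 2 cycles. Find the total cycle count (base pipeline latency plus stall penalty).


Base cycles = 8 + 13 - 1 = 20
Total stalls = 2 * 2 = 4
Total = 20 + 4 = 24

24


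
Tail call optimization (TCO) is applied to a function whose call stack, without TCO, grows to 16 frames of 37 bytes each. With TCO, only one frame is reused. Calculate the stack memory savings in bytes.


Without TCO: 16 * 37 = 592 bytes
With TCO: reuse 1 frame = 37 bytes
Savings = 592 - 37 = 555

555


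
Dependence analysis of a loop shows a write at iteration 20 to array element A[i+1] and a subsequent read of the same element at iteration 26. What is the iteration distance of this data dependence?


Distance = read iteration - write iteration
= 26 - 20 = 6

6


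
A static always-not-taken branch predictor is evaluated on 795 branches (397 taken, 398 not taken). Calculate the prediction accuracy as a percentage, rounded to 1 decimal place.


Predictor: always-not-taken
Correct predictions = 398
Accuracy = 398 / 795 * 100 = 50.1%

50.1


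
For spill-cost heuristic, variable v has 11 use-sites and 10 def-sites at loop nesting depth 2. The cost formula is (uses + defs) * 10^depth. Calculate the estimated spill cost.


uses + defs = 11 + 10 = 21
10^2 = 100
Spill cost = 21 * 100 = 2100

2100


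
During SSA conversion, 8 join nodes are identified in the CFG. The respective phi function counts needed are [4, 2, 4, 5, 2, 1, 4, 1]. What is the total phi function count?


Total phi functions = sum of phi functions at each join node
= 4 + 2 + 4 + 5 + 2 + 1 + 4 + 1 = 23

23


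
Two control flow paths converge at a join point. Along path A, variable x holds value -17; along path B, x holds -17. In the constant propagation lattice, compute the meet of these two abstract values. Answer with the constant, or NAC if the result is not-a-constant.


Meet operation: if both paths give the same constant, result is that constant; if they differ, result is NAC (not-a-constant).
Path A: -17, Path B: -17 -> equal
Result: constant -> -17

-17


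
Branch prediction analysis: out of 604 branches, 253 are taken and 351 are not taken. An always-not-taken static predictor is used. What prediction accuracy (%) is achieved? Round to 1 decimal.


Predictor: always-not-taken
Correct predictions = 351
Accuracy = 351 / 604 * 100 = 58.1%

58.1


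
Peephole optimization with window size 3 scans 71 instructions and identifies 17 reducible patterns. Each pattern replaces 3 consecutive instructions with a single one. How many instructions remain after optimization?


Each match removes 2 instructions.
Total removed = 17 * 2 = 34
Remaining = 71 - 34 = 37

37


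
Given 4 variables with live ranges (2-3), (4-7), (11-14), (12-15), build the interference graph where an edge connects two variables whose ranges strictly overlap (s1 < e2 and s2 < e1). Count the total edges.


Check all pairs for overlapping intervals.
Two intervals (s1,e1) and (s2,e2) overlap if s1 < e2 and s2 < e1.
v0 (2-3) vs v1..v3: overlaps none -> 0
v1 (4-7) vs v2..v3: overlaps none -> 0
v2 (11-14) vs v3: overlaps v3 -> 1
Total overlapping pairs = 0 + 0 + 1 = 1

1


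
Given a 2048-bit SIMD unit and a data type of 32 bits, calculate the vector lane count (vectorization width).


Width = SIMD bits / data type bits
= 2048 / 32 = 64

64


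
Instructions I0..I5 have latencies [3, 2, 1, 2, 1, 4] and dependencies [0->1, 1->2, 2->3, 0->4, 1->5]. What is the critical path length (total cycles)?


Compute longest path through dependency graph: dist(Ik) = max over predecessors of dist + latency(Ik).
dist(I0) = latency 3 = 3
dist(I1) = dist(I0) + 2 = 3 + 2 = 5
dist(I2) = dist(I1) + 1 = 5 + 1 = 6
dist(I3) = dist(I2) + 2 = 6 + 2 = 8
dist(I4) = dist(I0) + 1 = 3 + 1 = 4
dist(I5) = dist(I1) + 4 = 5 + 4 = 9
Critical path = max dist = 9

9


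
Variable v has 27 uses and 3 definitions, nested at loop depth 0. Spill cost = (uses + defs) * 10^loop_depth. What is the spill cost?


uses + defs = 27 + 3 = 30
10^0 = 1
Spill cost = 30 * 1 = 30

30


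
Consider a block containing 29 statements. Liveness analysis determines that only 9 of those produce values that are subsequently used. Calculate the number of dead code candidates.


Dead code = total statements - live definitions
= 29 - 9 = 20

20


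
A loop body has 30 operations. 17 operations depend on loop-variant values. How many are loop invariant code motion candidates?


Invariant candidates = total - loop-dependent
= 30 - 17 = 13

13


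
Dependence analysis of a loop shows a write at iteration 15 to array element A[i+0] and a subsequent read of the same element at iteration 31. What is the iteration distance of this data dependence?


Distance = read iteration - write iteration
= 31 - 15 = 16

16


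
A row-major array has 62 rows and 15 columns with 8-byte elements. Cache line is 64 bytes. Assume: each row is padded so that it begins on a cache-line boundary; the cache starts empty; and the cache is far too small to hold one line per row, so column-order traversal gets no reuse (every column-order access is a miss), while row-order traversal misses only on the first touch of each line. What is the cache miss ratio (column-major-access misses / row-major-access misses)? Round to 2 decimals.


Each row occupies 15 * 8 = 120 bytes and starts on a line boundary, so it spans ceil(120 / 64) = 2 cache lines.
Row-major traversal misses (one per line touched): 62 * ceil(15 * 8 / 64) = 124
Column-major traversal misses (no reuse, every access misses): 62 * 15 = 930
Ratio = 930 / 124 = 7.5

7.5


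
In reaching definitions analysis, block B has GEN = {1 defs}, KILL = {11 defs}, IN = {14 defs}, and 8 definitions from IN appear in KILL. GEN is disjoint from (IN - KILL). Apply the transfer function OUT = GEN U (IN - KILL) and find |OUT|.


IN - KILL: 14 - 8 = 6 surviving definitions
OUT = GEN + surviving = 1 + 6 = 7

7


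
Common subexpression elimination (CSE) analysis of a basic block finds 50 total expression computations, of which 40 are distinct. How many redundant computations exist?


CSE count = total expressions - unique expressions
= 50 - 40 = 10

10


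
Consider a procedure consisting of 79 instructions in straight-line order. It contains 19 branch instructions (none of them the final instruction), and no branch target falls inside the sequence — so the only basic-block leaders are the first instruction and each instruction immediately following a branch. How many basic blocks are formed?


With no in-sequence branch targets, the leaders are the first instruction plus the instruction after each branch.
Number of basic blocks = branches + 1
= 19 + 1 = 20

20
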